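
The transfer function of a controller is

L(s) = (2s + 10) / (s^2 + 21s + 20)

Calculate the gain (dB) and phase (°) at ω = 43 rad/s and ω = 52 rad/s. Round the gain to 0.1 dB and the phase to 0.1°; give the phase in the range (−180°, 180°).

ω = 43: -27.4 dB, -70.4°; ω = 52: -28.9 dB, -73.4°

Substitute s = j43:
Numerator: 2(j43) + 10 = 10 + j86
Denominator: (j43)^2 + 21(j43) + 20 = -1829 + j903
|N| = √(10² + 86²) ≈ 86.579, ∠N ≈ 83.37°
|D| = √(1829² + 903²) ≈ 2039.8, ∠D ≈ 153.72°
|L| = 86.579 / 2039.8 ≈ 0.042445
Gain = 20 log₁₀(0.042445) ≈ -27.44 dB
∠L = 83.37° − 153.72° = -70.35°

Substitute s = j52:
Numerator: 2(j52) + 10 = 10 + j104
Denominator: (j52)^2 + 21(j52) + 20 = -2684 + j1092
|N| = √(10² + 104²) ≈ 104.48, ∠N ≈ 84.51°
|D| = √(2684² + 1092²) ≈ 2897.6, ∠D ≈ 157.86°
|L| = 104.48 / 2897.6 ≈ 0.036057
Gain = 20 log₁₀(0.036057) ≈ -28.86 dB
∠L = 84.51° − 157.86° = -73.35°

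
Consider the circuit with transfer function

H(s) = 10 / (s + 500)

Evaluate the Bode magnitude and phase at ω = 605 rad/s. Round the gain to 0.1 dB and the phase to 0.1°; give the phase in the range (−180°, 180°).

-37.9 dB, -50.4°

Substitute s = j605:
Numerator: 10 = 10 + j0
Denominator: (j605) + 500 = 500 + j605
|N| = √(10² + 0²) ≈ 10, ∠N ≈ 0.00°
|D| = √(500² + 605²) ≈ 784.87, ∠D ≈ 50.43°
|H| = 10 / 784.87 ≈ 0.012741
Gain = 20 log₁₀(0.012741) ≈ -37.90 dB
∠H = 0.00° − 50.43° = -50.43°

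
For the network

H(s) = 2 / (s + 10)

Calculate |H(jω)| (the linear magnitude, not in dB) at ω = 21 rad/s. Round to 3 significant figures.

Substitute s = j21:
Numerator: 2 = 2 + j0
Denominator: (j21) + 10 = 10 + j21
|N| = √(2² + 0²) ≈ 2, ∠N ≈ 0.00°
|D| = √(10² + 21²) ≈ 23.259, ∠D ≈ 64.54°
|H| = 2 / 23.259 ≈ 0.085988

0.0860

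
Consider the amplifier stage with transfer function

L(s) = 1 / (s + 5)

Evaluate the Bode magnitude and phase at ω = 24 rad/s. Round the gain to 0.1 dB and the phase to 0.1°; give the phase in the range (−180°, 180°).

Substitute s = j24:
Numerator: 1 = 1 + j0
Denominator: (j24) + 5 = 5 + j24
|N| = √(1² + 0²) ≈ 1, ∠N ≈ 0.00°
|D| = √(5² + 24²) ≈ 24.515, ∠D ≈ 78.23°
|L| = 1 / 24.515 ≈ 0.040791
Gain = 20 log₁₀(0.040791) ≈ -27.79 dB
∠L = 0.00° − 78.23° = -78.23°

-27.8 dB, -78.2°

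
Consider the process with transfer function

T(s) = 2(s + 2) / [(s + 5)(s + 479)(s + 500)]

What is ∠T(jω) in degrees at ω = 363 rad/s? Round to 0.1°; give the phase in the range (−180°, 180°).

-72.7°

At s = jω = j363:
zero (s+2): 2 + j363 → |·| = √(2²+363²) = √131773 ≈ 363.01, ∠ = arctan(363/2) ≈ 89.68°
pole (s+5): 5 + j363 → |·| = √(5²+363²) = √131794 ≈ 363.03, ∠ = arctan(363/5) ≈ 89.21°
pole (s+479): 479 + j363 → |·| = √(479²+363²) = √361210 ≈ 601.01, ∠ = arctan(363/479) ≈ 37.16°
pole (s+500): 500 + j363 → |·| = √(500²+363²) = √381769 ≈ 617.87, ∠ = arctan(363/500) ≈ 35.98°
∠T = 89.68° − 162.35° = -72.67°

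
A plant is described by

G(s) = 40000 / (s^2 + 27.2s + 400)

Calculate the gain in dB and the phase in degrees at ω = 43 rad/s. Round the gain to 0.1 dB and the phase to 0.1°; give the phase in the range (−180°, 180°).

26.6 dB, -141.1°

At s = jω = j43:
quadratic: (j43)² + 27.2·j43 + 400 = -1449 + j1169.6 → |·| ≈ 1862.1, ∠ ≈ 141.09°
|G| = 40000 / 1862.1 ≈ 21.481
Gain = 20 log₁₀(21.481) ≈ 26.64 dB
∠G = 0.00° − 141.09° = -141.09°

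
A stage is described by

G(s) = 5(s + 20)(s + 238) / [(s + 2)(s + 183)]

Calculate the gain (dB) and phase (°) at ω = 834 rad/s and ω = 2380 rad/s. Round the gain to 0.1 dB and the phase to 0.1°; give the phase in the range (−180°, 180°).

ω = 834: 14.1 dB, -4.8°; ω = 2380: 14.0 dB, -1.7°

At s = jω = j834:
zero (s+20): 20 + j834 → |·| = √(20²+834²) = √695956 ≈ 834.24, ∠ = arctan(834/20) ≈ 88.63°
zero (s+238): 238 + j834 → |·| = √(238²+834²) = √752200 ≈ 867.29, ∠ = arctan(834/238) ≈ 74.07°
pole (s+2): 2 + j834 → |·| = √(2²+834²) = √695560 ≈ 834, ∠ = arctan(834/2) ≈ 89.86°
pole (s+183): 183 + j834 → |·| = √(183²+834²) = √729045 ≈ 853.84, ∠ = arctan(834/183) ≈ 77.62°
|G| = 5 · 7.2353e+05 / 7.121e+05 ≈ 5.0803
Gain = 20 log₁₀(5.0803) ≈ 14.12 dB
∠G = 162.70° − 167.48° = -4.78°

At s = jω = j2380:
zero (s+20): 20 + j2380 → |·| = √(20²+2380²) = √5664800 ≈ 2380.1, ∠ = arctan(2380/20) ≈ 89.52°
zero (s+238): 238 + j2380 → |·| = √(238²+2380²) = √5721044 ≈ 2391.9, ∠ = arctan(2380/238) ≈ 84.29°
pole (s+2): 2 + j2380 → |·| = √(2²+2380²) = √5664404 ≈ 2380, ∠ = arctan(2380/2) ≈ 89.95°
pole (s+183): 183 + j2380 → |·| = √(183²+2380²) = √5697889 ≈ 2387, ∠ = arctan(2380/183) ≈ 85.60°
|G| = 5 · 5.693e+06 / 5.6811e+06 ≈ 5.0105
Gain = 20 log₁₀(5.0105) ≈ 14.00 dB
∠G = 173.81° − 175.55° = -1.74°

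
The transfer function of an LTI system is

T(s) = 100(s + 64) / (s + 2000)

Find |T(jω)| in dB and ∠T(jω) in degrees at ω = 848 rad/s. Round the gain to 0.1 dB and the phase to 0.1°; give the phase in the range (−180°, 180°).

At s = jω = j848:
zero (s+64): 64 + j848 → |·| = √(64²+848²) = √723200 ≈ 850.41, ∠ = arctan(848/64) ≈ 85.68°
pole (s+2000): 2000 + j848 → |·| = √(2000²+848²) = √4719104 ≈ 2172.3, ∠ = arctan(848/2000) ≈ 22.98°
|T| = 100 · 850.41 / 2172.3 ≈ 39.148
Gain = 20 log₁₀(39.148) ≈ 31.85 dB
∠T = 85.68° − 22.98° = 62.70°

31.9 dB, 62.7°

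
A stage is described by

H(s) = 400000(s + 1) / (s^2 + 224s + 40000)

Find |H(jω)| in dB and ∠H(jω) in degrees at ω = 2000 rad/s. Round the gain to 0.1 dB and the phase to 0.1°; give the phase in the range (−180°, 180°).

At s = jω = j2000:
zero (s+1): 1 + j2000 → |·| = √(1²+2000²) = √4000001 ≈ 2000, ∠ = arctan(2000/1) ≈ 89.97°
quadratic: (j2000)² + 224·j2000 + 40000 = -3960000 + j448000 → |·| ≈ 3.9853e+06, ∠ ≈ 173.55°
|H| = 400000 · 2000 / 3.9853e+06 ≈ 200.74
Gain = 20 log₁₀(200.74) ≈ 46.05 dB
∠H = 89.97° − 173.55° = -83.58°

46.1 dB, -83.6°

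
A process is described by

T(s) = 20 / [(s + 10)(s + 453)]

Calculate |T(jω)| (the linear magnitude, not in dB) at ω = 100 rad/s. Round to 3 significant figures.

At s = jω = j100:
pole (s+10): 10 + j100 → |·| = √(10²+100²) = √10100 ≈ 100.5, ∠ = arctan(100/10) ≈ 84.29°
pole (s+453): 453 + j100 → |·| = √(453²+100²) = √215209 ≈ 463.91, ∠ = arctan(100/453) ≈ 12.45°
|T| = 20 / 46623 ≈ 0.00042897

0.000429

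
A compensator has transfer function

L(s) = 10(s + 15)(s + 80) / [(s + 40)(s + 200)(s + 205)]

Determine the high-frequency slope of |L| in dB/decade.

-20 dB/decade

Each pole contributes −20 dB/decade at high frequency; each zero contributes +20 dB/decade.
Net: 2 zero(s) − 3 pole(s) → -20 dB/decade.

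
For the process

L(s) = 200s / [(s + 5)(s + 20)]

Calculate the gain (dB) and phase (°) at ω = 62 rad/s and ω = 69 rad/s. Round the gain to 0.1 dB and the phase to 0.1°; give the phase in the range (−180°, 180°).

ω = 62: 9.7 dB, -67.5°; ω = 69: 8.9 dB, -69.7°

At s = jω = j62:
zero at origin: s = j62 → |·| = 62, ∠ = 90.00°
pole (s+5): 5 + j62 → |·| = √(5²+62²) = √3869 ≈ 62.201, ∠ = arctan(62/5) ≈ 85.39°
pole (s+20): 20 + j62 → |·| = √(20²+62²) = √4244 ≈ 65.146, ∠ = arctan(62/20) ≈ 72.12°
|L| = 200 · 62 / 4052.1 ≈ 3.0601
Gain = 20 log₁₀(3.0601) ≈ 9.71 dB
∠L = 90.00° − 157.51° = -67.51°

At s = jω = j69:
zero at origin: s = j69 → |·| = 69, ∠ = 90.00°
pole (s+5): 5 + j69 → |·| = √(5²+69²) = √4786 ≈ 69.181, ∠ = arctan(69/5) ≈ 85.86°
pole (s+20): 20 + j69 → |·| = √(20²+69²) = √5161 ≈ 71.84, ∠ = arctan(69/20) ≈ 73.84°
|L| = 200 · 69 / 4970 ≈ 2.7767
Gain = 20 log₁₀(2.7767) ≈ 8.87 dB
∠L = 90.00° − 159.70° = -69.70°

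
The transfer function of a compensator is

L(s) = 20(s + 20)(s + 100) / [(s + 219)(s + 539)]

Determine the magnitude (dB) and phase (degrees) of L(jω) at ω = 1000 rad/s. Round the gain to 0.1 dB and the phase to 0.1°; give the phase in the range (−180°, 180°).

At s = jω = j1000:
zero (s+20): 20 + j1000 → |·| = √(20²+1000²) = √1000400 ≈ 1000.2, ∠ = arctan(1000/20) ≈ 88.85°
zero (s+100): 100 + j1000 → |·| = √(100²+1000²) = √1010000 ≈ 1005, ∠ = arctan(1000/100) ≈ 84.29°
pole (s+219): 219 + j1000 → |·| = √(219²+1000²) = √1047961 ≈ 1023.7, ∠ = arctan(1000/219) ≈ 77.65°
pole (s+539): 539 + j1000 → |·| = √(539²+1000²) = √1290521 ≈ 1136, ∠ = arctan(1000/539) ≈ 61.68°
|L| = 20 · 1.0052e+06 / 1.1629e+06 ≈ 17.288
Gain = 20 log₁₀(17.288) ≈ 24.75 dB
∠L = 173.14° − 139.33° = 33.81°

24.8 dB, 33.8°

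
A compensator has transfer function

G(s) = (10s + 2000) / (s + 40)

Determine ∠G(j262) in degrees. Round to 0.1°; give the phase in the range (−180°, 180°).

Substitute s = j262:
Numerator: 10(j262) + 2000 = 2000 + j2620
Denominator: (j262) + 40 = 40 + j262
|N| = √(2000² + 2620²) ≈ 3296.1, ∠N ≈ 52.64°
|D| = √(40² + 262²) ≈ 265.04, ∠D ≈ 81.32°
∠G = 52.64° − 81.32° = -28.68°

-28.7°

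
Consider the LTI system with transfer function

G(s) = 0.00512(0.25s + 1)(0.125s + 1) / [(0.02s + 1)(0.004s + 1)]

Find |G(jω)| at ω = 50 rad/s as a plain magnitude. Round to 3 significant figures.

0.282

At ω = 50 rad/s:
zero (1 + j50·0.25) = 1 + j12.5 → |·| ≈ 12.54, ∠ ≈ 85.43°
zero (1 + j50·0.125) = 1 + j6.25 → |·| ≈ 6.3295, ∠ ≈ 80.91°
pole (1 + j50·0.02) = 1 + j1 → |·| ≈ 1.4142, ∠ ≈ 45.00°
pole (1 + j50·0.004) = 1 + j0.2 → |·| ≈ 1.0198, ∠ ≈ 11.31°
|G| = 0.00512 · 12.54 · 6.3295 / (1.4142 · 1.0198) ≈ 0.28178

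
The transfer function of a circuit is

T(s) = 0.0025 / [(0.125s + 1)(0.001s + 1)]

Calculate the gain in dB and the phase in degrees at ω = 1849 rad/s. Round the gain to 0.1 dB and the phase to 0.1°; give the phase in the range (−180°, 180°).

At ω = 1849 rad/s:
pole (1 + j1849·0.125) = 1 + j231.125 → |·| ≈ 231.13, ∠ ≈ 89.75°
pole (1 + j1849·0.001) = 1 + j1.849 → |·| ≈ 2.1021, ∠ ≈ 61.59°
|T| = 0.0025 · 1 / (231.13 · 2.1021) ≈ 5.1455e-06
Gain = 20 log₁₀(5.1455e-06) ≈ -105.77 dB
∠T = (0°) − (89.75° + 61.59°) = -151.34°

-105.8 dB, -151.3°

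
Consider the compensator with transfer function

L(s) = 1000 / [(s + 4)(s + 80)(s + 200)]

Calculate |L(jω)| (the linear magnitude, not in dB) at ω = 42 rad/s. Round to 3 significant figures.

At s = jω = j42:
pole (s+4): 4 + j42 → |·| = √(4²+42²) = √1780 ≈ 42.19, ∠ = arctan(42/4) ≈ 84.56°
pole (s+80): 80 + j42 → |·| = √(80²+42²) = √8164 ≈ 90.355, ∠ = arctan(42/80) ≈ 27.70°
pole (s+200): 200 + j42 → |·| = √(200²+42²) = √41764 ≈ 204.36, ∠ = arctan(42/200) ≈ 11.86°
|L| = 1000 / 7.7904e+05 ≈ 0.0012836

0.00128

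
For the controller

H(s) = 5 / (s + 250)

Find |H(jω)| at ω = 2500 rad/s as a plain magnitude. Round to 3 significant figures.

0.00199

At s = jω = j2500:
pole (s+250): 250 + j2500 → |·| = √(250²+2500²) = √6312500 ≈ 2512.5, ∠ = arctan(2500/250) ≈ 84.29°
|H| = 5 / 2512.5 ≈ 0.00199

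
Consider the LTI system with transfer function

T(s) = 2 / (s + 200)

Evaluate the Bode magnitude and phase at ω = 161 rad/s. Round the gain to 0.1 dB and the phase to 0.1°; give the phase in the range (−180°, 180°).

-42.2 dB, -38.8°

Substitute s = j161:
Numerator: 2 = 2 + j0
Denominator: (j161) + 200 = 200 + j161
|N| = √(2² + 0²) ≈ 2, ∠N ≈ 0.00°
|D| = √(200² + 161²) ≈ 256.75, ∠D ≈ 38.83°
|T| = 2 / 256.75 ≈ 0.0077897
Gain = 20 log₁₀(0.0077897) ≈ -42.17 dB
∠T = 0.00° − 38.83° = -38.83°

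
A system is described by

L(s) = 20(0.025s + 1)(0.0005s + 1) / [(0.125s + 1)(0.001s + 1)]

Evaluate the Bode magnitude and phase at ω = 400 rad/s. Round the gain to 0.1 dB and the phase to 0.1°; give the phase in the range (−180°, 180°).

At ω = 400 rad/s:
zero (1 + j400·0.025) = 1 + j10 → |·| ≈ 10.05, ∠ ≈ 84.29°
zero (1 + j400·0.0005) = 1 + j0.2 → |·| ≈ 1.0198, ∠ ≈ 11.31°
pole (1 + j400·0.125) = 1 + j50 → |·| ≈ 50.01, ∠ ≈ 88.85°
pole (1 + j400·0.001) = 1 + j0.4 → |·| ≈ 1.077, ∠ ≈ 21.80°
|L| = 20 · 10.05 · 1.0198 / (50.01 · 1.077) ≈ 3.8057
Gain = 20 log₁₀(3.8057) ≈ 11.61 dB
∠L = (84.29° + 11.31°) − (88.85° + 21.80°) = -15.05°

11.6 dB, -15.1°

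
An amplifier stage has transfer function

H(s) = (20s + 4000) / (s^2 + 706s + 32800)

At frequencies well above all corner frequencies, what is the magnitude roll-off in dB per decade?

Each pole contributes −20 dB/decade at high frequency; each zero contributes +20 dB/decade.
Net: 1 zero(s) − 2 pole(s) → -20 dB/decade.

-20 dB/decade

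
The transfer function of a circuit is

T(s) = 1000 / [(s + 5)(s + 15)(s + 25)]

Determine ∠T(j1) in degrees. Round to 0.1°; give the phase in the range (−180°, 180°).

-17.4°

At s = jω = j1:
pole (s+5): 5 + j1 → |·| = √(5²+1²) = √26 ≈ 5.099, ∠ = arctan(1/5) ≈ 11.31°
pole (s+15): 15 + j1 → |·| = √(15²+1²) = √226 ≈ 15.033, ∠ = arctan(1/15) ≈ 3.81°
pole (s+25): 25 + j1 → |·| = √(25²+1²) = √626 ≈ 25.02, ∠ = arctan(1/25) ≈ 2.29°
∠T = 0.00° − 17.41° = -17.41°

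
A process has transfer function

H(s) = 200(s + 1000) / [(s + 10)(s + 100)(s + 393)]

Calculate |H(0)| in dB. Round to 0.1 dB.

-5.9 dB

H(0) = 200·1000 / (10·100·393) ≈ 0.50891
20 log₁₀(0.50891) ≈ -5.87 dB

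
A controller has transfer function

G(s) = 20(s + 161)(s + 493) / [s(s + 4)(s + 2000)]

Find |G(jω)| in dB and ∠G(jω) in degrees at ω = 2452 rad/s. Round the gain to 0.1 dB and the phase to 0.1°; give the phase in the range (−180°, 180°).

-43.8 dB, -65.8°

At s = jω = j2452:
zero (s+161): 161 + j2452 → |·| = √(161²+2452²) = √6038225 ≈ 2457.3, ∠ = arctan(2452/161) ≈ 86.24°
zero (s+493): 493 + j2452 → |·| = √(493²+2452²) = √6255353 ≈ 2501.1, ∠ = arctan(2452/493) ≈ 78.63°
pole (s+4): 4 + j2452 → |·| = √(4²+2452²) = √6012320 ≈ 2452, ∠ = arctan(2452/4) ≈ 89.91°
pole (s+2000): 2000 + j2452 → |·| = √(2000²+2452²) = √10012304 ≈ 3164.2, ∠ = arctan(2452/2000) ≈ 50.80°
pole at origin: |s| = 2452, ∠ = 90.00° (in denominator)
|G| = 20 · 6.146e+06 / 1.9024e+10 ≈ 0.0064613
Gain = 20 log₁₀(0.0064613) ≈ -43.79 dB
∠G = 164.87° − 230.71° = -65.84°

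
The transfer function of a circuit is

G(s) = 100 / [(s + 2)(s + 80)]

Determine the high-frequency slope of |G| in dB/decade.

Each pole contributes −20 dB/decade at high frequency; each zero contributes +20 dB/decade.
Net: 0 zero(s) − 2 pole(s) → -40 dB/decade.

-40 dB/decade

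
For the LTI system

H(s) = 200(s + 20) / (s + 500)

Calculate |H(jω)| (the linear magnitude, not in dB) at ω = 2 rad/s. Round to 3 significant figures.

8.04

At s = jω = j2:
zero (s+20): 20 + j2 → |·| = √(20²+2²) = √404 ≈ 20.1, ∠ = arctan(2/20) ≈ 5.71°
pole (s+500): 500 + j2 → |·| = √(500²+2²) = √250004 ≈ 500, ∠ = arctan(2/500) ≈ 0.23°
|H| = 200 · 20.1 / 500 ≈ 8.04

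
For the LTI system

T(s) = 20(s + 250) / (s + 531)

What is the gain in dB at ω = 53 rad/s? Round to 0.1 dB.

At s = jω = j53:
zero (s+250): 250 + j53 → |·| = √(250²+53²) = √65309 ≈ 255.56, ∠ = arctan(53/250) ≈ 11.97°
pole (s+531): 531 + j53 → |·| = √(531²+53²) = √284770 ≈ 533.64, ∠ = arctan(53/531) ≈ 5.70°
|T| = 20 · 255.56 / 533.64 ≈ 9.578
Gain = 20 log₁₀(9.578) ≈ 19.63 dB

19.6 dB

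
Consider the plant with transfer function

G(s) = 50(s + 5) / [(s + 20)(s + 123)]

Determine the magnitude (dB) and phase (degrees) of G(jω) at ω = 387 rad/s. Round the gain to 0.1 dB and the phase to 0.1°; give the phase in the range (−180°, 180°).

-18.2 dB, -70.2°

At s = jω = j387:
zero (s+5): 5 + j387 → |·| = √(5²+387²) = √149794 ≈ 387.03, ∠ = arctan(387/5) ≈ 89.26°
pole (s+20): 20 + j387 → |·| = √(20²+387²) = √150169 ≈ 387.52, ∠ = arctan(387/20) ≈ 87.04°
pole (s+123): 123 + j387 → |·| = √(123²+387²) = √164898 ≈ 406.08, ∠ = arctan(387/123) ≈ 72.37°
|G| = 50 · 387.03 / 1.5736e+05 ≈ 0.12298
Gain = 20 log₁₀(0.12298) ≈ -18.20 dB
∠G = 89.26° − 159.41° = -70.15°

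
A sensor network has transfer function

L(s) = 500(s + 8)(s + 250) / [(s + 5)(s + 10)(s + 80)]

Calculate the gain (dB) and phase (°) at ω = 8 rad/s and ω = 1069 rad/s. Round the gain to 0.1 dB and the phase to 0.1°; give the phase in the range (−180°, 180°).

At s = jω = j8:
zero (s+8): 8 + j8 → |·| = √(8²+8²) = √128 ≈ 11.314, ∠ = arctan(8/8) ≈ 45.00°
zero (s+250): 250 + j8 → |·| = √(250²+8²) = √62564 ≈ 250.13, ∠ = arctan(8/250) ≈ 1.83°
pole (s+5): 5 + j8 → |·| = √(5²+8²) = √89 ≈ 9.434, ∠ = arctan(8/5) ≈ 57.99°
pole (s+10): 10 + j8 → |·| = √(10²+8²) = √164 ≈ 12.806, ∠ = arctan(8/10) ≈ 38.66°
pole (s+80): 80 + j8 → |·| = √(80²+8²) = √6464 ≈ 80.399, ∠ = arctan(8/80) ≈ 5.71°
|L| = 500 · 2830 / 9713.1 ≈ 145.68
Gain = 20 log₁₀(145.68) ≈ 43.27 dB
∠L = 46.83° − 102.36° = -55.53°

At s = jω = j1069:
zero (s+8): 8 + j1069 → |·| = √(8²+1069²) = √1142825 ≈ 1069, ∠ = arctan(1069/8) ≈ 89.57°
zero (s+250): 250 + j1069 → |·| = √(250²+1069²) = √1205261 ≈ 1097.8, ∠ = arctan(1069/250) ≈ 76.84°
pole (s+5): 5 + j1069 → |·| = √(5²+1069²) = √1142786 ≈ 1069, ∠ = arctan(1069/5) ≈ 89.73°
pole (s+10): 10 + j1069 → |·| = √(10²+1069²) = √1142861 ≈ 1069, ∠ = arctan(1069/10) ≈ 89.46°
pole (s+80): 80 + j1069 → |·| = √(80²+1069²) = √1149161 ≈ 1072, ∠ = arctan(1069/80) ≈ 85.72°
|L| = 500 · 1.1735e+06 / 1.225e+09 ≈ 0.47898
Gain = 20 log₁₀(0.47898) ≈ -6.39 dB
∠L = 166.41° − 264.91° = -98.50°

ω = 8: 43.3 dB, -55.5°; ω = 1069: -6.4 dB, -98.5°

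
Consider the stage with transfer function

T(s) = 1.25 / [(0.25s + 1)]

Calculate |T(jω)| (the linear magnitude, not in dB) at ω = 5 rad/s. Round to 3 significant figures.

0.781

At ω = 5 rad/s:
pole (1 + j5·0.25) = 1 + j1.25 → |·| ≈ 1.6008, ∠ ≈ 51.34°
|T| = 1.25 · 1 / (1.6008) ≈ 0.78086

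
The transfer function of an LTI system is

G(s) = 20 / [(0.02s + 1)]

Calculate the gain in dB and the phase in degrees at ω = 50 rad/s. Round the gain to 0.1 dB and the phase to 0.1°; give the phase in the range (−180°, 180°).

23.0 dB, -45.0°

At ω = 50 rad/s:
pole (1 + j50·0.02) = 1 + j1 → |·| ≈ 1.4142, ∠ ≈ 45.00°
|G| = 20 · 1 / (1.4142) ≈ 14.142
Gain = 20 log₁₀(14.142) ≈ 23.01 dB
∠G = (0°) − (45.00°) = -45.00°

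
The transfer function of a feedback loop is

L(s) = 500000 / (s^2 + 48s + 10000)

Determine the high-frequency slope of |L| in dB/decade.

-40 dB/decade

Each pole contributes −20 dB/decade at high frequency; each zero contributes +20 dB/decade.
Net: 0 zero(s) − 2 pole(s) → -40 dB/decade.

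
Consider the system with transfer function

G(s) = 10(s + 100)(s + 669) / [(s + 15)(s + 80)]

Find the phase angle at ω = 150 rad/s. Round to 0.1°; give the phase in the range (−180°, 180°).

At s = jω = j150:
zero (s+100): 100 + j150 → |·| = √(100²+150²) = √32500 ≈ 180.28, ∠ = arctan(150/100) ≈ 56.31°
zero (s+669): 669 + j150 → |·| = √(669²+150²) = √470061 ≈ 685.61, ∠ = arctan(150/669) ≈ 12.64°
pole (s+15): 15 + j150 → |·| = √(15²+150²) = √22725 ≈ 150.75, ∠ = arctan(150/15) ≈ 84.29°
pole (s+80): 80 + j150 → |·| = √(80²+150²) = √28900 ≈ 170, ∠ = arctan(150/80) ≈ 61.93°
∠G = 68.95° − 146.22° = -77.27°

-77.3°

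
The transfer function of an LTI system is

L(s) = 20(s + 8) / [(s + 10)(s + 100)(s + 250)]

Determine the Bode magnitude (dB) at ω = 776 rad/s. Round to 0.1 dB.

-90.1 dB

At s = jω = j776:
zero (s+8): 8 + j776 → |·| = √(8²+776²) = √602240 ≈ 776.04, ∠ = arctan(776/8) ≈ 89.41°
pole (s+10): 10 + j776 → |·| = √(10²+776²) = √602276 ≈ 776.06, ∠ = arctan(776/10) ≈ 89.26°
pole (s+100): 100 + j776 → |·| = √(100²+776²) = √612176 ≈ 782.42, ∠ = arctan(776/100) ≈ 82.66°
pole (s+250): 250 + j776 → |·| = √(250²+776²) = √664676 ≈ 815.28, ∠ = arctan(776/250) ≈ 72.14°
|L| = 20 · 776.04 / 4.9504e+08 ≈ 3.1353e-05
Gain = 20 log₁₀(3.1353e-05) ≈ -90.07 dB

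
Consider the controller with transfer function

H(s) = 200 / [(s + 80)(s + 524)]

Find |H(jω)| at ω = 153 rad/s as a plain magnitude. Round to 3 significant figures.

At s = jω = j153:
pole (s+80): 80 + j153 → |·| = √(80²+153²) = √29809 ≈ 172.65, ∠ = arctan(153/80) ≈ 62.40°
pole (s+524): 524 + j153 → |·| = √(524²+153²) = √297985 ≈ 545.88, ∠ = arctan(153/524) ≈ 16.28°
|H| = 200 / 94246 ≈ 0.0021221

0.00212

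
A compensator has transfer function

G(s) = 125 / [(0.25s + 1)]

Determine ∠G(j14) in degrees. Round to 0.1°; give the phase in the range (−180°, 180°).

At ω = 14 rad/s:
pole (1 + j14·0.25) = 1 + j3.5 → |·| ≈ 3.6401, ∠ ≈ 74.05°
∠G = (0°) − (74.05°) = -74.05°

-74.1°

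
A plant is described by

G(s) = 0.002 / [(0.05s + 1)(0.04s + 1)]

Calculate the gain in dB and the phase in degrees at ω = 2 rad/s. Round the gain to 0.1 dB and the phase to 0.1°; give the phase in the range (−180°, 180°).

At ω = 2 rad/s:
pole (1 + j2·0.05) = 1 + j0.1 → |·| ≈ 1.005, ∠ ≈ 5.71°
pole (1 + j2·0.04) = 1 + j0.08 → |·| ≈ 1.0032, ∠ ≈ 4.57°
|G| = 0.002 · 1 / (1.005 · 1.0032) ≈ 0.0019837
Gain = 20 log₁₀(0.0019837) ≈ -54.05 dB
∠G = (0°) − (5.71° + 4.57°) = -10.28°

-54.1 dB, -10.3°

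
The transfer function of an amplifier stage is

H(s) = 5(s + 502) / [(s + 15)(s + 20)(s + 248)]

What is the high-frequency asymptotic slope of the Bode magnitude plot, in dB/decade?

-40 dB/decade

Each pole contributes −20 dB/decade at high frequency; each zero contributes +20 dB/decade.
Net: 1 zero(s) − 3 pole(s) → -40 dB/decade.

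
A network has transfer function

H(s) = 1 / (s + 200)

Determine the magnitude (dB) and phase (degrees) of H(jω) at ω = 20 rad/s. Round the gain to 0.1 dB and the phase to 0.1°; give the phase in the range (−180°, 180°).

At s = jω = j20:
pole (s+200): 200 + j20 → |·| = √(200²+20²) = √40400 ≈ 201, ∠ = arctan(20/200) ≈ 5.71°
|H| = 1 / 201 ≈ 0.0049751
Gain = 20 log₁₀(0.0049751) ≈ -46.06 dB
∠H = 0.00° − 5.71° = -5.71°

-46.1 dB, -5.7°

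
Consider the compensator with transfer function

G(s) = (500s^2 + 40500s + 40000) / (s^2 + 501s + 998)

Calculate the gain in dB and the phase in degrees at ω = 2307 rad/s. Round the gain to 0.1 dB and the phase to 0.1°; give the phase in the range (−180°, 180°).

53.8 dB, 10.2°

Substitute s = j2307:
Numerator: 500(j2307)^2 + 40500(j2307) + 40000 = -2661084500 + j93433500
Denominator: (j2307)^2 + 501(j2307) + 998 = -5321251 + j1155807
|N| = √(2661084500² + 93433500²) ≈ 2.6627e+09, ∠N ≈ 177.99°
|D| = √(5321251² + 1155807²) ≈ 5.4453e+06, ∠D ≈ 167.75°
|G| = 2.6627e+09 / 5.4453e+06 ≈ 488.99
Gain = 20 log₁₀(488.99) ≈ 53.79 dB
∠G = 177.99° − 167.75° = 10.24°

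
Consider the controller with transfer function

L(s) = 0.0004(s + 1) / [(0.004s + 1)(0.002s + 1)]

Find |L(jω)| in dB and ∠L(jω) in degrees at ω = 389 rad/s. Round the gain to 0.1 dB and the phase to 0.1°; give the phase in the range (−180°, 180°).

At ω = 389 rad/s:
zero (1 + j389·1) = 1 + j389 → |·| ≈ 389, ∠ ≈ 89.85°
pole (1 + j389·0.004) = 1 + j1.556 → |·| ≈ 1.8496, ∠ ≈ 57.27°
pole (1 + j389·0.002) = 1 + j0.778 → |·| ≈ 1.267, ∠ ≈ 37.88°
|L| = 0.0004 · 389 / (1.8496 · 1.267) ≈ 0.066398
Gain = 20 log₁₀(0.066398) ≈ -23.56 dB
∠L = (89.85°) − (57.27° + 37.88°) = -5.30°

-23.6 dB, -5.3°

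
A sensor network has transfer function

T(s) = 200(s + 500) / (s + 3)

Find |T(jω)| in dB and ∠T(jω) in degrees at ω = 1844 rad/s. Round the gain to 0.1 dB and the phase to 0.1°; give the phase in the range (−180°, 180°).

At s = jω = j1844:
zero (s+500): 500 + j1844 → |·| = √(500²+1844²) = √3650336 ≈ 1910.6, ∠ = arctan(1844/500) ≈ 74.83°
pole (s+3): 3 + j1844 → |·| = √(3²+1844²) = √3400345 ≈ 1844, ∠ = arctan(1844/3) ≈ 89.91°
|T| = 200 · 1910.6 / 1844 ≈ 207.22
Gain = 20 log₁₀(207.22) ≈ 46.33 dB
∠T = 74.83° − 89.91° = -15.08°

46.3 dB, -15.1°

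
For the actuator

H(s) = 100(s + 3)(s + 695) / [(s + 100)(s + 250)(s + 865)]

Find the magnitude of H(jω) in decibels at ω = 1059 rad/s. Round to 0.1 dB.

-21.4 dB

At s = jω = j1059:
zero (s+3): 3 + j1059 → |·| = √(3²+1059²) = √1121490 ≈ 1059, ∠ = arctan(1059/3) ≈ 89.84°
zero (s+695): 695 + j1059 → |·| = √(695²+1059²) = √1604506 ≈ 1266.7, ∠ = arctan(1059/695) ≈ 56.72°
pole (s+100): 100 + j1059 → |·| = √(100²+1059²) = √1131481 ≈ 1063.7, ∠ = arctan(1059/100) ≈ 84.61°
pole (s+250): 250 + j1059 → |·| = √(250²+1059²) = √1183981 ≈ 1088.1, ∠ = arctan(1059/250) ≈ 76.72°
pole (s+865): 865 + j1059 → |·| = √(865²+1059²) = √1869706 ≈ 1367.4, ∠ = arctan(1059/865) ≈ 50.76°
|H| = 100 · 1.3414e+06 / 1.5826e+09 ≈ 0.084759
Gain = 20 log₁₀(0.084759) ≈ -21.44 dB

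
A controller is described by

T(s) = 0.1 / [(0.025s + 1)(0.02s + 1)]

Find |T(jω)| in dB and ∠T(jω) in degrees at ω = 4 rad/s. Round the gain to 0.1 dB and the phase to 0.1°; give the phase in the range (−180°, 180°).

At ω = 4 rad/s:
pole (1 + j4·0.025) = 1 + j0.1 → |·| ≈ 1.005, ∠ ≈ 5.71°
pole (1 + j4·0.02) = 1 + j0.08 → |·| ≈ 1.0032, ∠ ≈ 4.57°
|T| = 0.1 · 1 / (1.005 · 1.0032) ≈ 0.099185
Gain = 20 log₁₀(0.099185) ≈ -20.07 dB
∠T = (0°) − (5.71° + 4.57°) = -10.28°

-20.1 dB, -10.3°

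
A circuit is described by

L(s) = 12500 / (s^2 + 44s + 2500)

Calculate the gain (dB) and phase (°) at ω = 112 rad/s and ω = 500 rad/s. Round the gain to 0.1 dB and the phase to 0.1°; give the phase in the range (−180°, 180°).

ω = 112: 1.0 dB, -153.9°; ω = 500: -26.0 dB, -174.9°

At s = jω = j112:
quadratic: (j112)² + 44·j112 + 2500 = -10044 + j4928 → |·| ≈ 11188, ∠ ≈ 153.87°
|L| = 12500 / 11188 ≈ 1.1173
Gain = 20 log₁₀(1.1173) ≈ 0.96 dB
∠L = 0.00° − 153.87° = -153.87°

At s = jω = j500:
quadratic: (j500)² + 44·j500 + 2500 = -247500 + j22000 → |·| ≈ 2.4848e+05, ∠ ≈ 174.92°
|L| = 12500 / 2.4848e+05 ≈ 0.050306
Gain = 20 log₁₀(0.050306) ≈ -25.97 dB
∠L = 0.00° − 174.92° = -174.92°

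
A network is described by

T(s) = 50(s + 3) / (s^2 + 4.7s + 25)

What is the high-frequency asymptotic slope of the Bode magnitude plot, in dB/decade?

-20 dB/decade

Each pole contributes −20 dB/decade at high frequency; each zero contributes +20 dB/decade.
Net: 1 zero(s) − 2 pole(s) → -20 dB/decade.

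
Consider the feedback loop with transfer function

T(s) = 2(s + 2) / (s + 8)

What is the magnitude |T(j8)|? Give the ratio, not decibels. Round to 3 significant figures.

1.46

At s = jω = j8:
zero (s+2): 2 + j8 → |·| = √(2²+8²) = √68 ≈ 8.2462, ∠ = arctan(8/2) ≈ 75.96°
pole (s+8): 8 + j8 → |·| = √(8²+8²) = √128 ≈ 11.314, ∠ = arctan(8/8) ≈ 45.00°
|T| = 2 · 8.2462 / 11.314 ≈ 1.4577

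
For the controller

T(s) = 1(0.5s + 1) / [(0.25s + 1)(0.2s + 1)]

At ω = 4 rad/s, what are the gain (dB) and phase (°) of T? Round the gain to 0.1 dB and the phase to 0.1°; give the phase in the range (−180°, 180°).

At ω = 4 rad/s:
zero (1 + j4·0.5) = 1 + j2 → |·| ≈ 2.2361, ∠ ≈ 63.43°
pole (1 + j4·0.25) = 1 + j1 → |·| ≈ 1.4142, ∠ ≈ 45.00°
pole (1 + j4·0.2) = 1 + j0.8 → |·| ≈ 1.2806, ∠ ≈ 38.66°
|T| = 1 · 2.2361 / (1.4142 · 1.2806) ≈ 1.2347
Gain = 20 log₁₀(1.2347) ≈ 1.83 dB
∠T = (63.43°) − (45.00° + 38.66°) = -20.23°

1.8 dB, -20.2°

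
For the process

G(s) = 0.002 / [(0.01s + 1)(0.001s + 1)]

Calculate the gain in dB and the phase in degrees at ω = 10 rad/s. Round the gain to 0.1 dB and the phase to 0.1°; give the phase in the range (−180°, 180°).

-54.0 dB, -6.3°

At ω = 10 rad/s:
pole (1 + j10·0.01) = 1 + j0.1 → |·| ≈ 1.005, ∠ ≈ 5.71°
pole (1 + j10·0.001) = 1 + j0.01 → |·| ≈ 1, ∠ ≈ 0.57°
|G| = 0.002 · 1 / (1.005 · 1) ≈ 0.00199
Gain = 20 log₁₀(0.00199) ≈ -54.02 dB
∠G = (0°) − (5.71° + 0.57°) = -6.28°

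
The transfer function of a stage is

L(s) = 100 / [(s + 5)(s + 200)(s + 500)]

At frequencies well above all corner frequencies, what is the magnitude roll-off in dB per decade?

-60 dB/decade

Each pole contributes −20 dB/decade at high frequency; each zero contributes +20 dB/decade.
Net: 0 zero(s) − 3 pole(s) → -60 dB/decade.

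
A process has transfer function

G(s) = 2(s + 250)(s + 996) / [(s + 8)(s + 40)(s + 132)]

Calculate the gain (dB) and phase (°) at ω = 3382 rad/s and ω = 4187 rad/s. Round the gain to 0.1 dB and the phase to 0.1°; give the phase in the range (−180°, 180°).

At s = jω = j3382:
zero (s+250): 250 + j3382 → |·| = √(250²+3382²) = √11500424 ≈ 3391.2, ∠ = arctan(3382/250) ≈ 85.77°
zero (s+996): 996 + j3382 → |·| = √(996²+3382²) = √12429940 ≈ 3525.6, ∠ = arctan(3382/996) ≈ 73.59°
pole (s+8): 8 + j3382 → |·| = √(8²+3382²) = √11437988 ≈ 3382, ∠ = arctan(3382/8) ≈ 89.86°
pole (s+40): 40 + j3382 → |·| = √(40²+3382²) = √11439524 ≈ 3382.2, ∠ = arctan(3382/40) ≈ 89.32°
pole (s+132): 132 + j3382 → |·| = √(132²+3382²) = √11455348 ≈ 3384.6, ∠ = arctan(3382/132) ≈ 87.76°
|G| = 2 · 1.1956e+07 / 3.8715e+10 ≈ 0.00061764
Gain = 20 log₁₀(0.00061764) ≈ -64.19 dB
∠G = 159.36° − 266.94° = -107.58°

At s = jω = j4187:
zero (s+250): 250 + j4187 → |·| = √(250²+4187²) = √17593469 ≈ 4194.5, ∠ = arctan(4187/250) ≈ 86.58°
zero (s+996): 996 + j4187 → |·| = √(996²+4187²) = √18522985 ≈ 4303.8, ∠ = arctan(4187/996) ≈ 76.62°
pole (s+8): 8 + j4187 → |·| = √(8²+4187²) = √17531033 ≈ 4187, ∠ = arctan(4187/8) ≈ 89.89°
pole (s+40): 40 + j4187 → |·| = √(40²+4187²) = √17532569 ≈ 4187.2, ∠ = arctan(4187/40) ≈ 89.45°
pole (s+132): 132 + j4187 → |·| = √(132²+4187²) = √17548393 ≈ 4189.1, ∠ = arctan(4187/132) ≈ 88.19°
|G| = 2 · 1.8052e+07 / 7.3442e+10 ≈ 0.0004916
Gain = 20 log₁₀(0.0004916) ≈ -66.17 dB
∠G = 163.20° − 267.53° = -104.33°

ω = 3382: -64.2 dB, -107.6°; ω = 4187: -66.2 dB, -104.3°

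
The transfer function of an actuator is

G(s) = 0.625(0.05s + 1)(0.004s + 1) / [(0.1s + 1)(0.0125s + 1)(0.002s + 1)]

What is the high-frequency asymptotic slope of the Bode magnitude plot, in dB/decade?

-20 dB/decade

Each pole contributes −20 dB/decade at high frequency; each zero contributes +20 dB/decade.
Net: 2 zero(s) − 3 pole(s) → -20 dB/decade.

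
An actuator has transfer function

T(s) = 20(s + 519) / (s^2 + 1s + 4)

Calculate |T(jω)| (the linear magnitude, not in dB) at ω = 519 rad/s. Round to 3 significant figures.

At s = jω = j519:
zero (s+519): 519 + j519 → |·| = √(519²+519²) = √538722 ≈ 733.98, ∠ = arctan(519/519) ≈ 45.00°
quadratic: (j519)² + 1·j519 + 4 = -269357 + j519 → |·| ≈ 2.6936e+05, ∠ ≈ 179.89°
|T| = 20 · 733.98 / 2.6936e+05 ≈ 0.054498

0.0545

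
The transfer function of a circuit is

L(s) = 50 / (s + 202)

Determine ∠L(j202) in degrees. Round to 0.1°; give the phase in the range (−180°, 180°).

Substitute s = j202:
Numerator: 50 = 50 + j0
Denominator: (j202) + 202 = 202 + j202
|N| = √(50² + 0²) ≈ 50, ∠N ≈ 0.00°
|D| = √(202² + 202²) ≈ 285.67, ∠D ≈ 45.00°
∠L = 0.00° − 45.00° = -45.00°

-45.0°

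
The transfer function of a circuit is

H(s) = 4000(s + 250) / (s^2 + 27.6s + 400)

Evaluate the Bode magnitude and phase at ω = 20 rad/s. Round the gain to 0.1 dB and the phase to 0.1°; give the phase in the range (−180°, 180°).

At s = jω = j20:
zero (s+250): 250 + j20 → |·| = √(250²+20²) = √62900 ≈ 250.8, ∠ = arctan(20/250) ≈ 4.57°
quadratic: (j20)² + 27.6·j20 + 400 = 0 + j552 → |·| ≈ 552, ∠ ≈ 90.00°
|H| = 4000 · 250.8 / 552 ≈ 1817.4
Gain = 20 log₁₀(1817.4) ≈ 65.19 dB
∠H = 4.57° − 90.00° = -85.43°

65.2 dB, -85.4°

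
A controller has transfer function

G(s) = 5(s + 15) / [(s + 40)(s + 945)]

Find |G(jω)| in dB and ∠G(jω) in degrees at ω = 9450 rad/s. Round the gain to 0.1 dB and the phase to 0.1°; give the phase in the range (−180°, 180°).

-65.6 dB, -84.1°

At s = jω = j9450:
zero (s+15): 15 + j9450 → |·| = √(15²+9450²) = √89302725 ≈ 9450, ∠ = arctan(9450/15) ≈ 89.91°
pole (s+40): 40 + j9450 → |·| = √(40²+9450²) = √89304100 ≈ 9450.1, ∠ = arctan(9450/40) ≈ 89.76°
pole (s+945): 945 + j9450 → |·| = √(945²+9450²) = √90195525 ≈ 9497.1, ∠ = arctan(9450/945) ≈ 84.29°
|G| = 5 · 9450 / 8.9749e+07 ≈ 0.00052647
Gain = 20 log₁₀(0.00052647) ≈ -65.57 dB
∠G = 89.91° − 174.05° = -84.14°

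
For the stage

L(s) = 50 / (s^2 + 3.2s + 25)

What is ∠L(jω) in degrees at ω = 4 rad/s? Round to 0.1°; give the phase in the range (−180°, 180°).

-54.9°

At s = jω = j4:
quadratic: (j4)² + 3.2·j4 + 25 = 9 + j12.8 → |·| ≈ 15.647, ∠ ≈ 54.89°
∠L = 0.00° − 54.89° = -54.89°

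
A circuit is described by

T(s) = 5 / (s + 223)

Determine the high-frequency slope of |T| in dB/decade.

-20 dB/decade

Each pole contributes −20 dB/decade at high frequency; each zero contributes +20 dB/decade.
Net: 0 zero(s) − 1 pole(s) → -20 dB/decade.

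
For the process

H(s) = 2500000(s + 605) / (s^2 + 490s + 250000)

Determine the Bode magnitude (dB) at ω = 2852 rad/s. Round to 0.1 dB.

At s = jω = j2852:
zero (s+605): 605 + j2852 → |·| = √(605²+2852²) = √8499929 ≈ 2915.5, ∠ = arctan(2852/605) ≈ 78.02°
quadratic: (j2852)² + 490·j2852 + 250000 = -7883904 + j1397480 → |·| ≈ 8.0068e+06, ∠ ≈ 169.95°
|H| = 2500000 · 2915.5 / 8.0068e+06 ≈ 910.32
Gain = 20 log₁₀(910.32) ≈ 59.18 dB

59.2 dB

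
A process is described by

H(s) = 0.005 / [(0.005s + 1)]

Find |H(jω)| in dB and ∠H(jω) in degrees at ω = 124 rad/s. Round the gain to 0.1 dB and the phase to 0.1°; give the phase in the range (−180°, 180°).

-47.4 dB, -31.8°

At ω = 124 rad/s:
pole (1 + j124·0.005) = 1 + j0.62 → |·| ≈ 1.1766, ∠ ≈ 31.80°
|H| = 0.005 · 1 / (1.1766) ≈ 0.0042495
Gain = 20 log₁₀(0.0042495) ≈ -47.43 dB
∠H = (0°) − (31.80°) = -31.80°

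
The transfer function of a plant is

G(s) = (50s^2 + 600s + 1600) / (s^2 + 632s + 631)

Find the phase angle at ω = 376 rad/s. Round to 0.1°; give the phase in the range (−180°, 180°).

57.5°

Substitute s = j376:
Numerator: 50(j376)^2 + 600(j376) + 1600 = -7067200 + j225600
Denominator: (j376)^2 + 632(j376) + 631 = -140745 + j237632
|N| = √(7067200² + 225600²) ≈ 7.0708e+06, ∠N ≈ 178.17°
|D| = √(140745² + 237632²) ≈ 2.7618e+05, ∠D ≈ 120.64°
∠G = 178.17° − 120.64° = 57.53°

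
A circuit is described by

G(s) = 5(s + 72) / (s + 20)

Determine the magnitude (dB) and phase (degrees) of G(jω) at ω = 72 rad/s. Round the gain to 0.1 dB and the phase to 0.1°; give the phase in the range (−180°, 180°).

16.7 dB, -29.5°

At s = jω = j72:
zero (s+72): 72 + j72 → |·| = √(72²+72²) = √10368 ≈ 101.82, ∠ = arctan(72/72) ≈ 45.00°
pole (s+20): 20 + j72 → |·| = √(20²+72²) = √5584 ≈ 74.726, ∠ = arctan(72/20) ≈ 74.48°
|G| = 5 · 101.82 / 74.726 ≈ 6.8129
Gain = 20 log₁₀(6.8129) ≈ 16.67 dB
∠G = 45.00° − 74.48° = -29.48°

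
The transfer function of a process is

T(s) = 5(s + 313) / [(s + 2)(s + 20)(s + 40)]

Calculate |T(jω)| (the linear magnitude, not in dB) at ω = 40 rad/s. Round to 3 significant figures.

0.0156

At s = jω = j40:
zero (s+313): 313 + j40 → |·| = √(313²+40²) = √99569 ≈ 315.55, ∠ = arctan(40/313) ≈ 7.28°
pole (s+2): 2 + j40 → |·| = √(2²+40²) = √1604 ≈ 40.05, ∠ = arctan(40/2) ≈ 87.14°
pole (s+20): 20 + j40 → |·| = √(20²+40²) = √2000 ≈ 44.721, ∠ = arctan(40/20) ≈ 63.43°
pole (s+40): 40 + j40 → |·| = √(40²+40²) = √3200 ≈ 56.569, ∠ = arctan(40/40) ≈ 45.00°
|T| = 5 · 315.55 / 1.0132e+05 ≈ 0.015572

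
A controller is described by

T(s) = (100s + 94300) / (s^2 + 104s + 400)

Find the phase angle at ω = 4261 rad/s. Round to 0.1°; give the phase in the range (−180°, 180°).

Substitute s = j4261:
Numerator: 100(j4261) + 94300 = 94300 + j426100
Denominator: (j4261)^2 + 104(j4261) + 400 = -18155721 + j443144
|N| = √(94300² + 426100²) ≈ 4.3641e+05, ∠N ≈ 77.52°
|D| = √(18155721² + 443144²) ≈ 1.8161e+07, ∠D ≈ 178.60°
∠T = 77.52° − 178.60° = -101.08°

-101.1°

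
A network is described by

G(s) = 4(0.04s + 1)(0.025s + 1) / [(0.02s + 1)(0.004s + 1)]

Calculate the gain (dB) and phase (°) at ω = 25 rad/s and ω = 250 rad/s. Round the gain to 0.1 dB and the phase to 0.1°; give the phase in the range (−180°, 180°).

ω = 25: 15.5 dB, 44.7°; ω = 250: 31.0 dB, 41.5°

At ω = 25 rad/s:
zero (1 + j25·0.04) = 1 + j1 → |·| ≈ 1.4142, ∠ ≈ 45.00°
zero (1 + j25·0.025) = 1 + j0.625 → |·| ≈ 1.1792, ∠ ≈ 32.01°
pole (1 + j25·0.02) = 1 + j0.5 → |·| ≈ 1.118, ∠ ≈ 26.57°
pole (1 + j25·0.004) = 1 + j0.1 → |·| ≈ 1.005, ∠ ≈ 5.71°
|G| = 4 · 1.4142 · 1.1792 / (1.118 · 1.005) ≈ 5.9368
Gain = 20 log₁₀(5.9368) ≈ 15.47 dB
∠G = (45.00° + 32.01°) − (26.57° + 5.71°) = 44.73°

At ω = 250 rad/s:
zero (1 + j250·0.04) = 1 + j10 → |·| ≈ 10.05, ∠ ≈ 84.29°
zero (1 + j250·0.025) = 1 + j6.25 → |·| ≈ 6.3295, ∠ ≈ 80.91°
pole (1 + j250·0.02) = 1 + j5 → |·| ≈ 5.099, ∠ ≈ 78.69°
pole (1 + j250·0.004) = 1 + j1 → |·| ≈ 1.4142, ∠ ≈ 45.00°
|G| = 4 · 10.05 · 6.3295 / (5.099 · 1.4142) ≈ 35.286
Gain = 20 log₁₀(35.286) ≈ 30.95 dB
∠G = (84.29° + 80.91°) − (78.69° + 45.00°) = 41.51°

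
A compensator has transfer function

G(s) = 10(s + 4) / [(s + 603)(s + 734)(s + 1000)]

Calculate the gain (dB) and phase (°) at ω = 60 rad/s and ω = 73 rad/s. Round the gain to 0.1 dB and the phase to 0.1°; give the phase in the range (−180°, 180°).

ω = 60: -117.4 dB, 72.4°; ω = 73: -115.8 dB, 70.1°

At s = jω = j60:
zero (s+4): 4 + j60 → |·| = √(4²+60²) = √3616 ≈ 60.133, ∠ = arctan(60/4) ≈ 86.19°
pole (s+603): 603 + j60 → |·| = √(603²+60²) = √367209 ≈ 605.98, ∠ = arctan(60/603) ≈ 5.68°
pole (s+734): 734 + j60 → |·| = √(734²+60²) = √542356 ≈ 736.45, ∠ = arctan(60/734) ≈ 4.67°
pole (s+1000): 1000 + j60 → |·| = √(1000²+60²) = √1003600 ≈ 1001.8, ∠ = arctan(60/1000) ≈ 3.43°
|G| = 10 · 60.133 / 4.4708e+08 ≈ 1.345e-06
Gain = 20 log₁₀(1.345e-06) ≈ -117.43 dB
∠G = 86.19° − 13.78° = 72.41°

At s = jω = j73:
zero (s+4): 4 + j73 → |·| = √(4²+73²) = √5345 ≈ 73.11, ∠ = arctan(73/4) ≈ 86.86°
pole (s+603): 603 + j73 → |·| = √(603²+73²) = √368938 ≈ 607.4, ∠ = arctan(73/603) ≈ 6.90°
pole (s+734): 734 + j73 → |·| = √(734²+73²) = √544085 ≈ 737.62, ∠ = arctan(73/734) ≈ 5.68°
pole (s+1000): 1000 + j73 → |·| = √(1000²+73²) = √1005329 ≈ 1002.7, ∠ = arctan(73/1000) ≈ 4.18°
|G| = 10 · 73.11 / 4.4924e+08 ≈ 1.6274e-06
Gain = 20 log₁₀(1.6274e-06) ≈ -115.77 dB
∠G = 86.86° − 16.76° = 70.10°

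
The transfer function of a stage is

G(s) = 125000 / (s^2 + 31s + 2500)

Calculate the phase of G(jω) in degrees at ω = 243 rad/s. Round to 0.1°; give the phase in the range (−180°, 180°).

At s = jω = j243:
quadratic: (j243)² + 31·j243 + 2500 = -56549 + j7533 → |·| ≈ 57049, ∠ ≈ 172.41°
∠G = 0.00° − 172.41° = -172.41°

-172.4°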